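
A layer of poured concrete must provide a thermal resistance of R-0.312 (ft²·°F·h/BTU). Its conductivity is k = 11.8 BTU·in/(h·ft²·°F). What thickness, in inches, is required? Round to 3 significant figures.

L = R × k = 0.312 × 11.8 = 3.682 in

3.68 in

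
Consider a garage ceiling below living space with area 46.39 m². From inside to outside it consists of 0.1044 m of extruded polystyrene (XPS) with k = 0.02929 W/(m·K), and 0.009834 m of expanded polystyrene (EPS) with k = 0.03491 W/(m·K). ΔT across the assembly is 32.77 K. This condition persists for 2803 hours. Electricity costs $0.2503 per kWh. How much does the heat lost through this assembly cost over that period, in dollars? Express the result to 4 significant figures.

0.1044/0.02929 = 3.5644
0.009834/0.03491 = 0.2817
R_total = 3.5644 + 0.2817 = 3.8461 m²·K/W
Q = 46.39 × 32.77 / 3.8461 = 395.26 W
E = 395.26 W × 2803 h / 1000 = 1107.9 kWh
Cost = 1107.9 × 0.2503 = $277.31

277.3 dollars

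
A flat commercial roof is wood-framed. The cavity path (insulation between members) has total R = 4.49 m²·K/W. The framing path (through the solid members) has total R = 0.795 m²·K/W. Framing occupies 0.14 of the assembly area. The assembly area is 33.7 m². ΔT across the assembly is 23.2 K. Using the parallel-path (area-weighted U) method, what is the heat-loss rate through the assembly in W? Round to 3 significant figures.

U_eff = 0.86/4.49 + 0.14/0.795 = 0.1915 + 0.1761 = 0.3676
R_eff = 1/U_eff = 2.72 m²·K/W
Q = 33.7 × 23.2 / 2.72 = 287.4 W

287 W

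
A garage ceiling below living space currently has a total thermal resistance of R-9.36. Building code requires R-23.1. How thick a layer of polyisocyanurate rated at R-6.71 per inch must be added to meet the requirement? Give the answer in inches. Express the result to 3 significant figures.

2.05 in

ΔR = 23.1 − 9.36 = 13.74 ft²·°F·h/BTU
L = ΔR / (R/in) = 13.74/6.71 = 2.048 in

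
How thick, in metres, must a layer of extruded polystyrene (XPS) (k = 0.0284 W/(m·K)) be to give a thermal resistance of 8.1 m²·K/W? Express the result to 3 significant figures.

L = R·k = 8.1 × 0.0284 = 0.23 m

0.230 m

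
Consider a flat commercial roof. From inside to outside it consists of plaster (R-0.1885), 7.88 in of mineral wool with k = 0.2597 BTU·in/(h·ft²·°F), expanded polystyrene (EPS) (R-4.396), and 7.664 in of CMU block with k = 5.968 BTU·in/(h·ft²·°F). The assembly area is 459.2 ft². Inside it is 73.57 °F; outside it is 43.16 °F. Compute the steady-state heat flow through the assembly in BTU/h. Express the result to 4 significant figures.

7.88/0.2597 = 30.343
7.664/5.968 = 1.2842
R_total = 0.1885 + 30.343 + 4.396 + 1.2842 = 36.211 ft²·°F·h/BTU
Q = A·ΔT/R = 459.2 × (73.57 − 43.16) / 36.211 = 385.63 BTU/h

385.6 BTU/h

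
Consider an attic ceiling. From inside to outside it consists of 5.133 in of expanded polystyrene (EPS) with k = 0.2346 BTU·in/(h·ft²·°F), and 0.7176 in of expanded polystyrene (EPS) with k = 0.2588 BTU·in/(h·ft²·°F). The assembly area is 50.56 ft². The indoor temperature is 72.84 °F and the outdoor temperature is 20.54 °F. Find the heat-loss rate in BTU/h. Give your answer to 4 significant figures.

107.3 BTU/h

5.133/0.2346 = 21.88
0.7176/0.2588 = 2.7728
R_total = 21.88 + 2.7728 = 24.653 ft²·°F·h/BTU
Q = A·ΔT/R = 50.56 × (72.84 − 20.54) / 24.653 = 107.26 BTU/h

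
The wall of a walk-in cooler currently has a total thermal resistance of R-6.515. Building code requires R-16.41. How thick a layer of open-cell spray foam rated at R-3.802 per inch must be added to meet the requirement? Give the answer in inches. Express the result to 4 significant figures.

2.603 in

ΔR = 16.41 − 6.515 = 9.895 ft²·°F·h/BTU
L = ΔR / (R/in) = 9.895/3.802 = 2.6026 in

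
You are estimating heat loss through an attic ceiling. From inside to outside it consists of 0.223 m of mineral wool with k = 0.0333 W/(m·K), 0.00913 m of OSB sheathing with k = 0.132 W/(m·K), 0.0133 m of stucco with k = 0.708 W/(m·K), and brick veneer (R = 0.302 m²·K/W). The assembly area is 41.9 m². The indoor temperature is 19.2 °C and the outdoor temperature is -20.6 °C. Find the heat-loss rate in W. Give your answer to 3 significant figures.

235 W

0.223/0.0333 = 6.697
0.00913/0.132 = 0.06917
0.0133/0.708 = 0.01879
R_total = 6.697 + 0.06917 + 0.01879 + 0.302 = 7.087 m²·K/W
Q = A·ΔT/R = 41.9 × (19.2 − (-20.6)) / 7.087 = 235.3 W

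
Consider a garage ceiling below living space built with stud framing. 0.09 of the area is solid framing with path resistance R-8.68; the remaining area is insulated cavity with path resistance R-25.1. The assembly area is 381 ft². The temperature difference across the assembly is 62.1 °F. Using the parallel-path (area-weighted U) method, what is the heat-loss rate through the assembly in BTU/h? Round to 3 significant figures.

1100 BTU/h

U_eff = 0.91/25.1 + 0.09/8.68 = 0.03625 + 0.01037 = 0.04662
R_eff = 1/U_eff = 21.45 ft²·°F·h/BTU
Q = 381 × 62.1 / 21.45 = 1103 BTU/h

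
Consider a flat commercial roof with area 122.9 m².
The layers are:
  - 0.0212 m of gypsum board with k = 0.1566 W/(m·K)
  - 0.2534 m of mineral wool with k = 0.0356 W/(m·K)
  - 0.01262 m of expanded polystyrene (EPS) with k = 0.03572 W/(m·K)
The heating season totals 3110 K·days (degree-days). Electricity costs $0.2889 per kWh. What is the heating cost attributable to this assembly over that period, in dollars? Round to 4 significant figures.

348.4 dollars

0.0212/0.1566 = 0.13538
0.2534/0.0356 = 7.118
0.01262/0.03572 = 0.3533
R_total = 0.13538 + 7.118 + 0.3533 = 7.6067 m²·K/W
E = A × HDD × 24 / R / 1000 = 122.9 × 3110 × 24 / 7.6067 / 1000 = 1206 kWh
Cost = 1206 × 0.2889 = $348.4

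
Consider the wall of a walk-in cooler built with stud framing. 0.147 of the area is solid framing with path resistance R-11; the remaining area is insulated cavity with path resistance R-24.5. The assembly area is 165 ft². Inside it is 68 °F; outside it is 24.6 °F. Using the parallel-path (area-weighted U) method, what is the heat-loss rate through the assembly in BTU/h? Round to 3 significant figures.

U_eff = 0.853/24.5 + 0.147/11 = 0.03482 + 0.01336 = 0.04818
R_eff = 1/U_eff = 20.76 ft²·°F·h/BTU
Q = 165 × (68 − 24.6) / 20.76 = 345 BTU/h

345 BTU/h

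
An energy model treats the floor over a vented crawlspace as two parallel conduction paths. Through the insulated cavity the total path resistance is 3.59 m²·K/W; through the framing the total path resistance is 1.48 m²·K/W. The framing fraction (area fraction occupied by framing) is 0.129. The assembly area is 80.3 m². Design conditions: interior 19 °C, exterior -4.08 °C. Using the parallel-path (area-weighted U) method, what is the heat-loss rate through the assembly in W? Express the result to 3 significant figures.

U_eff = 0.871/3.59 + 0.129/1.48 = 0.2426 + 0.08716 = 0.3298
R_eff = 1/U_eff = 3.032 m²·K/W
Q = 80.3 × (19 − (-4.08)) / 3.032 = 611.2 W

611 W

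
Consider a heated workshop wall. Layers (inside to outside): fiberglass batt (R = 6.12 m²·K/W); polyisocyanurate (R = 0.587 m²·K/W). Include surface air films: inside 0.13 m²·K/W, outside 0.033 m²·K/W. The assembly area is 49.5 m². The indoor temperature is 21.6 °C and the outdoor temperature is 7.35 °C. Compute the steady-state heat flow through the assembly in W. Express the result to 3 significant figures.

R_total = 0.13 + 6.12 + 0.587 + 0.033 = 6.87 m²·K/W
Q = A·ΔT/R = 49.5 × (21.6 − 7.35) / 6.87 = 102.7 W

103 W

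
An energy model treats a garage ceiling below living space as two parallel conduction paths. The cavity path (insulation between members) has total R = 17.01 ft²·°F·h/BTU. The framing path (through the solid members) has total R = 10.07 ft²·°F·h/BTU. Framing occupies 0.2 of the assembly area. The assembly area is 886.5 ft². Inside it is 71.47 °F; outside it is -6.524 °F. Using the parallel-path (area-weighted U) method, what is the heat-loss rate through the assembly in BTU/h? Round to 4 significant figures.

U_eff = 0.8/17.01 + 0.2/10.07 = 0.047031 + 0.019861 = 0.066892
R_eff = 1/U_eff = 14.949 ft²·°F·h/BTU
Q = 886.5 × (71.47 − (-6.524)) / 14.949 = 4625 BTU/h

4625 BTU/h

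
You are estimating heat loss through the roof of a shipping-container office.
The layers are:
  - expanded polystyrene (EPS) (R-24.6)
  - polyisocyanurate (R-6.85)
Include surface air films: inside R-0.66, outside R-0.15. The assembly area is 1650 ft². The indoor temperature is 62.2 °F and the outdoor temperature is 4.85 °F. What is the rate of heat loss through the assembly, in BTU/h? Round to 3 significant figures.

R_total = 0.66 + 24.6 + 6.85 + 0.15 = 32.26 ft²·°F·h/BTU
Q = A·ΔT/R = 1650 × (62.2 − 4.85) / 32.26 = 2933 BTU/h

2930 BTU/h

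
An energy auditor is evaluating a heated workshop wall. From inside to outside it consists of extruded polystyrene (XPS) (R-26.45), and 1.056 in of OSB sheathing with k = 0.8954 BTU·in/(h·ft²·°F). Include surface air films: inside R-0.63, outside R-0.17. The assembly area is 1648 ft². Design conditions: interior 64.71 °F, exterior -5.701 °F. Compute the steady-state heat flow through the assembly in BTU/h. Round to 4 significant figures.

1.056/0.8954 = 1.1794
R_total = 0.63 + 26.45 + 1.1794 + 0.17 = 28.429 ft²·°F·h/BTU
Q = A·ΔT/R = 1648 × (64.71 − (-5.701)) / 28.429 = 4081.6 BTU/h

4082 BTU/h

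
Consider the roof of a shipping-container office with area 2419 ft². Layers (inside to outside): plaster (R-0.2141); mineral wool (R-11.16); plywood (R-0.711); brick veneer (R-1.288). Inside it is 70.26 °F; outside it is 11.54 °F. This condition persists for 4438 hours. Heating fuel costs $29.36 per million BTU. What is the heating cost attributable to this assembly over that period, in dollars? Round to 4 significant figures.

R_total = 0.2141 + 11.16 + 0.711 + 1.288 = 13.373 ft²·°F·h/BTU
Q = 2419 × (70.26 − 11.54) / 13.373 = 10622 BTU/h
E = 10622 × 4438 = 47139000 BTU
Cost = 47139000/10⁶ × 29.36 = $1384

1384 dollars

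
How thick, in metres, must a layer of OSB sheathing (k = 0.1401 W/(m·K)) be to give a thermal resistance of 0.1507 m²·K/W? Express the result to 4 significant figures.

L = R·k = 0.1507 × 0.1401 = 0.021113 m

0.02111 m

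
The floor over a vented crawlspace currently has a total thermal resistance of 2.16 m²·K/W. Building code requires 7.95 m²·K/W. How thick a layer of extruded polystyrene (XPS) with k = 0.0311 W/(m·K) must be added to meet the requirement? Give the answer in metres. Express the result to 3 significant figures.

ΔR = 7.95 − 2.16 = 5.79 m²·K/W
L = ΔR × k = 5.79 × 0.0311 = 0.1801 m

0.180 m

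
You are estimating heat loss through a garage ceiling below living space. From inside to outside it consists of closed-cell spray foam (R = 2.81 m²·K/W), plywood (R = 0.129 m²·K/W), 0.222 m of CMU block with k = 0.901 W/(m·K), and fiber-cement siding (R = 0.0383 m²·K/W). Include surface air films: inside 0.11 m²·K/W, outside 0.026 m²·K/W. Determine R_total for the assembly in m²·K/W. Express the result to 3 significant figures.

0.222/0.901 = 0.2464
R_total = 0.11 + 2.81 + 0.129 + 0.2464 + 0.0383 + 0.026 = 3.36 m²·K/W

3.36 m²·K/W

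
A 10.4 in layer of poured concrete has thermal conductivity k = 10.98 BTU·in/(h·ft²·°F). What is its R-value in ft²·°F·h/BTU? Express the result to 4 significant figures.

0.9472 ft²·°F·h/BTU

R = L/k = 10.4/10.98 = 0.94718 ft²·°F·h/BTU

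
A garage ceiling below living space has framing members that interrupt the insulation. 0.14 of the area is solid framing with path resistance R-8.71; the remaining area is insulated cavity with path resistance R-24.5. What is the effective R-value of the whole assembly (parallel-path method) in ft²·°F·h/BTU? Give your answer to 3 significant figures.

19.5 ft²·°F·h/BTU

U_eff = 0.86/24.5 + 0.14/8.71 = 0.0351 + 0.01607 = 0.05118
R_eff = 1/U_eff = 19.54 ft²·°F·h/BTU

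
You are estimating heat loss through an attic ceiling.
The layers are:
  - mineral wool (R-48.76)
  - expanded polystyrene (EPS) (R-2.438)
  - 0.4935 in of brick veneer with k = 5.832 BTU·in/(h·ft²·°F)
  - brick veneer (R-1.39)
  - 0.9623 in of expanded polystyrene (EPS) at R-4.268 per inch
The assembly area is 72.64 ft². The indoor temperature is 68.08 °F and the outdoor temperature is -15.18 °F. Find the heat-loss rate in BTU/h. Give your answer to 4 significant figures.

0.4935/5.832 = 0.084619
0.9623 × 4.268 = 4.1071
R_total = 48.76 + 2.438 + 0.084619 + 1.39 + 4.1071 = 56.78 ft²·°F·h/BTU
Q = A·ΔT/R = 72.64 × (68.08 − (-15.18)) / 56.78 = 106.52 BTU/h

106.5 BTU/h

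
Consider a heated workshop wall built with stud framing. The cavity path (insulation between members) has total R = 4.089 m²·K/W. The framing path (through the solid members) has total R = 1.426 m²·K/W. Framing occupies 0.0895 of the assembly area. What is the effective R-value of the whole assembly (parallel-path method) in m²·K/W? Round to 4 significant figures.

3.503 m²·K/W

U_eff = 0.9105/4.089 + 0.0895/1.426 = 0.22267 + 0.062763 = 0.28543
R_eff = 1/U_eff = 3.5034 m²·K/W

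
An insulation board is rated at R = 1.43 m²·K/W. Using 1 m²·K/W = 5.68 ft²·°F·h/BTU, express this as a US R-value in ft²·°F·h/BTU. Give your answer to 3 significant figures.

8.12 ft²·°F·h/BTU

R_US = 1.43 × 5.68 = 8.122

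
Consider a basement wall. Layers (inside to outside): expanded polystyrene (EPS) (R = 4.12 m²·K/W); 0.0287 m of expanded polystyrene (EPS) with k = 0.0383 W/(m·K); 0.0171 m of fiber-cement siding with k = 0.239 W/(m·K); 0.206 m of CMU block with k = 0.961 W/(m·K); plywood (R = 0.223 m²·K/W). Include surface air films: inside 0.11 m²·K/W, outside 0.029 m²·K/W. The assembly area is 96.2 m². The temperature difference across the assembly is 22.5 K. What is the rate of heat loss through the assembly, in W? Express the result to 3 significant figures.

392 W

0.0287/0.0383 = 0.7493
0.0171/0.239 = 0.07155
0.206/0.961 = 0.2144
R_total = 0.11 + 4.12 + 0.7493 + 0.07155 + 0.2144 + 0.223 + 0.029 = 5.517 m²·K/W
Q = A·ΔT/R = 96.2 × 22.5 / 5.517 = 392.3 W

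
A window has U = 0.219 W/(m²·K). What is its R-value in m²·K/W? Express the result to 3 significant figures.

4.57 m²·K/W

R = 1/U = 1/0.219 = 4.566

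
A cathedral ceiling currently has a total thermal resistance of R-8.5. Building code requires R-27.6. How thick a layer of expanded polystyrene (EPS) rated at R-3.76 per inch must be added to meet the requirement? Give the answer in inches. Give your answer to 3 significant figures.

ΔR = 27.6 − 8.5 = 19.1 ft²·°F·h/BTU
L = ΔR / (R/in) = 19.1/3.76 = 5.08 in

5.08 in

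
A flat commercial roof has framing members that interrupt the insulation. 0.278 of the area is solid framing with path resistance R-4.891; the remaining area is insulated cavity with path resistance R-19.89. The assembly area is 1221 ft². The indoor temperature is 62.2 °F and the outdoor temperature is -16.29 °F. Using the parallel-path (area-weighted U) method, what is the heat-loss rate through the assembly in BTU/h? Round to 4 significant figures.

U_eff = 0.722/19.89 + 0.278/4.891 = 0.0363 + 0.056839 = 0.093139
R_eff = 1/U_eff = 10.737 ft²·°F·h/BTU
Q = 1221 × (62.2 − (-16.29)) / 10.737 = 8926.1 BTU/h

8926 BTU/h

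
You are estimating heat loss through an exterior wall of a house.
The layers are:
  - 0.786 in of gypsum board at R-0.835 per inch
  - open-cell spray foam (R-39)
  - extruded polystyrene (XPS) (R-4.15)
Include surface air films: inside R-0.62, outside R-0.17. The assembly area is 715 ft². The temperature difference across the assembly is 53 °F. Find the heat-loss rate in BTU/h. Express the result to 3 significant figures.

850 BTU/h

0.786 × 0.835 = 0.6563
R_total = 0.62 + 0.6563 + 39 + 4.15 + 0.17 = 44.6 ft²·°F·h/BTU
Q = A·ΔT/R = 715 × 53 / 44.6 = 849.7 BTU/h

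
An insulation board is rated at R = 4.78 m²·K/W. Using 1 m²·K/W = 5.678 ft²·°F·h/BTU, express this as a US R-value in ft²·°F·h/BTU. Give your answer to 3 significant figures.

27.1 ft²·°F·h/BTU

R_US = 4.78 × 5.678 = 27.14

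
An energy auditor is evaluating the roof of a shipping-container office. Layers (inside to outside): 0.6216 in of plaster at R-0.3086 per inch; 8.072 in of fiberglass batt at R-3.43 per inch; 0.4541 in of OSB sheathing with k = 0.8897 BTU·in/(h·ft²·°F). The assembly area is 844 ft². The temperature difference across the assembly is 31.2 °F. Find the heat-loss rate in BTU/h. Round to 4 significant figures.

927.6 BTU/h

0.6216 × 0.3086 = 0.19183
8.072 × 3.43 = 27.687
0.4541/0.8897 = 0.5104
R_total = 0.19183 + 27.687 + 0.5104 = 28.389 ft²·°F·h/BTU
Q = A·ΔT/R = 844 × 31.2 / 28.389 = 927.56 BTU/h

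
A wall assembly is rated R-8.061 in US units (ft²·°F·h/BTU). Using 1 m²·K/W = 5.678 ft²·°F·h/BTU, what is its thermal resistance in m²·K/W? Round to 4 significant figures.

1.420 m²·K/W

R_SI = 8.061/5.678 = 1.4197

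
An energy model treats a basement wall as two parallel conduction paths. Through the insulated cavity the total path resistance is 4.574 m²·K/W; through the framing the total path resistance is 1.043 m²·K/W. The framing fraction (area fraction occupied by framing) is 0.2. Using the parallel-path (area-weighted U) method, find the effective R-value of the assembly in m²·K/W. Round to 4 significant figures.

U_eff = 0.8/4.574 + 0.2/1.043 = 0.1749 + 0.19175 = 0.36666
R_eff = 1/U_eff = 2.7274 m²·K/W

2.727 m²·K/W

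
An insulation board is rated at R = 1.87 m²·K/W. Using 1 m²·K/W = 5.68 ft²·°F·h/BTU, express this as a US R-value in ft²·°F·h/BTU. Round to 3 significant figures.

R_US = 1.87 × 5.68 = 10.62

10.6 ft²·°F·h/BTU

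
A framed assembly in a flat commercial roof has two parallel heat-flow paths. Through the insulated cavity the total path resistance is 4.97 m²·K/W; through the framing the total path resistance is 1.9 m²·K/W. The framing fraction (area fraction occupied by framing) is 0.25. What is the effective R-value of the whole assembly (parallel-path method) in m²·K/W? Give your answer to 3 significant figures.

3.54 m²·K/W

U_eff = 0.75/4.97 + 0.25/1.9 = 0.1509 + 0.1316 = 0.2825
R_eff = 1/U_eff = 3.54 m²·K/W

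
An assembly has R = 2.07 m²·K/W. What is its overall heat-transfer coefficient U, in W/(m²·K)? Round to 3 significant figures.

U = 1/R = 1/2.07 = 0.4831

0.483 W/(m²·K)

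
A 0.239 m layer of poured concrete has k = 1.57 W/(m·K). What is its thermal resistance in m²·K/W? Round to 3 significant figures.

R = L/k = 0.239/1.57 = 0.1522 m²·K/W

0.152 m²·K/W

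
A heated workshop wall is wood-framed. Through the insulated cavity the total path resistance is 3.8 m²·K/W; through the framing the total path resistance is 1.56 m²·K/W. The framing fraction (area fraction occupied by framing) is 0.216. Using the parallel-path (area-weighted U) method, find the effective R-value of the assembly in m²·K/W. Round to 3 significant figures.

U_eff = 0.784/3.8 + 0.216/1.56 = 0.2063 + 0.1385 = 0.3448
R_eff = 1/U_eff = 2.9 m²·K/W

2.90 m²·K/W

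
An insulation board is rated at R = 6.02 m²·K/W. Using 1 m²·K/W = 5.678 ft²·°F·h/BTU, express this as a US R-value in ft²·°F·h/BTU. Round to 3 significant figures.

34.2 ft²·°F·h/BTU

R_US = 6.02 × 5.678 = 34.18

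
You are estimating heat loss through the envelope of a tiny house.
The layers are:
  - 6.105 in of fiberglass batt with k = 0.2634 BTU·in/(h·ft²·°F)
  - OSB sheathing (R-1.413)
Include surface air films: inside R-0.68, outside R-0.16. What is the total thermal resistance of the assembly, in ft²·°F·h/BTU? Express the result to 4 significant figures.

25.43 ft²·°F·h/BTU

6.105/0.2634 = 23.178
R_total = 0.68 + 23.178 + 1.413 + 0.16 = 25.431 ft²·°F·h/BTU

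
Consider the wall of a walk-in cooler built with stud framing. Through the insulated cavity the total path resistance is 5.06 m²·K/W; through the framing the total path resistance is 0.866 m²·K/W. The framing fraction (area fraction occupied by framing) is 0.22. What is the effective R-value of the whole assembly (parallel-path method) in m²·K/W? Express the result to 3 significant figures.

2.45 m²·K/W

U_eff = 0.78/5.06 + 0.22/0.866 = 0.1542 + 0.254 = 0.4082
R_eff = 1/U_eff = 2.45 m²·K/W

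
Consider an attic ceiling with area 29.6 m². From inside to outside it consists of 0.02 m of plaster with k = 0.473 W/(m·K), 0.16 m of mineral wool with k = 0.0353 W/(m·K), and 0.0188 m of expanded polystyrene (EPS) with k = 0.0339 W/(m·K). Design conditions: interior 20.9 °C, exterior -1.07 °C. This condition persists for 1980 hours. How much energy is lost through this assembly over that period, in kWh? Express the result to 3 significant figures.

251 kWh

0.02/0.473 = 0.04228
0.16/0.0353 = 4.533
0.0188/0.0339 = 0.5546
R_total = 0.04228 + 4.533 + 0.5546 = 5.129 m²·K/W
Q = 29.6 × (20.9 − (-1.07)) / 5.129 = 126.8 W
E = 126.8 W × 1980 h / 1000 = 251 kWh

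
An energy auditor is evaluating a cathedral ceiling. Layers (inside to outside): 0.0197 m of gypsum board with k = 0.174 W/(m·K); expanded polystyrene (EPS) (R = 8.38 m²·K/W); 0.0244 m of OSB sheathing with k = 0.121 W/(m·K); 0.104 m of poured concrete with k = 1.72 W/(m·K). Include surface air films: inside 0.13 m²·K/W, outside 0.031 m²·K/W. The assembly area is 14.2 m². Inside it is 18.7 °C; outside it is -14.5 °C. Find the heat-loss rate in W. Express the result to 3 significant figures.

52.9 W

0.0197/0.174 = 0.1132
0.0244/0.121 = 0.2017
0.104/1.72 = 0.06047
R_total = 0.13 + 0.1132 + 8.38 + 0.2017 + 0.06047 + 0.031 = 8.916 m²·K/W
Q = A·ΔT/R = 14.2 × (18.7 − (-14.5)) / 8.916 = 52.87 W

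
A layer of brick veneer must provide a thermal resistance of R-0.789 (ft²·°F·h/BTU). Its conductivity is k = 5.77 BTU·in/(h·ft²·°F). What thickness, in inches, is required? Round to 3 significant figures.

L = R × k = 0.789 × 5.77 = 4.553 in

4.55 in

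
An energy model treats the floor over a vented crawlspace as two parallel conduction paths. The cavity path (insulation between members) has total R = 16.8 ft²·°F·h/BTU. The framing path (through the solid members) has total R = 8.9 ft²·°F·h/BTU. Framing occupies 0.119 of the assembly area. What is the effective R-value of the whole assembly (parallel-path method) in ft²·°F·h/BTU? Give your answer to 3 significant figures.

15.2 ft²·°F·h/BTU

U_eff = 0.881/16.8 + 0.119/8.9 = 0.05244 + 0.01337 = 0.06581
R_eff = 1/U_eff = 15.19 ft²·°F·h/BTU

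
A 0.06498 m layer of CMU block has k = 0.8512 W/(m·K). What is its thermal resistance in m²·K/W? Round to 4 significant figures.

0.07634 m²·K/W

R = L/k = 0.06498/0.8512 = 0.076339 m²·K/W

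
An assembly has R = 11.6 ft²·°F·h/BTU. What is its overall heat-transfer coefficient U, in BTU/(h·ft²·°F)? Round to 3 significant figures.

0.0862 BTU/(h·ft²·°F)

U = 1/R = 1/11.6 = 0.08621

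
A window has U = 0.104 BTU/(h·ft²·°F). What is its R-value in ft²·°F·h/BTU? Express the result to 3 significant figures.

9.62 ft²·°F·h/BTU

R = 1/U = 1/0.104 = 9.615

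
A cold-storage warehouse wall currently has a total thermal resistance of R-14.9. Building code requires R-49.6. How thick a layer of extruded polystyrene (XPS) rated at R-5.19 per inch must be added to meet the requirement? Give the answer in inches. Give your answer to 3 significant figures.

6.69 in

ΔR = 49.6 − 14.9 = 34.7 ft²·°F·h/BTU
L = ΔR / (R/in) = 34.7/5.19 = 6.686 in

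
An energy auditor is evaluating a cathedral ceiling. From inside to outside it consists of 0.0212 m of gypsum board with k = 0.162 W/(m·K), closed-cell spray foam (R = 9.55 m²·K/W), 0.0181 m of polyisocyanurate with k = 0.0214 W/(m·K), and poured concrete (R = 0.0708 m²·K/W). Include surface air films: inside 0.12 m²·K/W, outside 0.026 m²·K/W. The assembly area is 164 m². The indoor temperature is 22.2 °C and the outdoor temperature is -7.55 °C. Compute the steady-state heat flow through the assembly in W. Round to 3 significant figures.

454 W

0.0212/0.162 = 0.1309
0.0181/0.0214 = 0.8458
R_total = 0.12 + 0.1309 + 9.55 + 0.8458 + 0.0708 + 0.026 = 10.74 m²·K/W
Q = A·ΔT/R = 164 × (22.2 − (-7.55)) / 10.74 = 454.1 W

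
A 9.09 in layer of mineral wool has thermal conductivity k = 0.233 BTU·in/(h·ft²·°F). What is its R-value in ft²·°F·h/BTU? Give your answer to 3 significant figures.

39.0 ft²·°F·h/BTU

R = L/k = 9.09/0.233 = 39.01 ft²·°F·h/BTU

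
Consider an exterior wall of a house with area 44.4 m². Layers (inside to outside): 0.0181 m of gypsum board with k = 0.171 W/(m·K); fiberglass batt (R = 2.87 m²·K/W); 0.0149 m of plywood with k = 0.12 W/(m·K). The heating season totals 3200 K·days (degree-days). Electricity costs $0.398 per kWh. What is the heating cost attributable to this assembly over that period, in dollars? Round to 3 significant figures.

438 dollars

0.0181/0.171 = 0.1058
0.0149/0.12 = 0.1242
R_total = 0.1058 + 2.87 + 0.1242 = 3.1 m²·K/W
E = A × HDD × 24 / R / 1000 = 44.4 × 3200 × 24 / 3.1 / 1000 = 1100 kWh
Cost = 1100 × 0.398 = $437.8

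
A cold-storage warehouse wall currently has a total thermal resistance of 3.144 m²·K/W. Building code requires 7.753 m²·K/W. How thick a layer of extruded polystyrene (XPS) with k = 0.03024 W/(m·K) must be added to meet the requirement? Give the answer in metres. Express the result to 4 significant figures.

0.1394 m

ΔR = 7.753 − 3.144 = 4.609 m²·K/W
L = ΔR × k = 4.609 × 0.03024 = 0.13938 m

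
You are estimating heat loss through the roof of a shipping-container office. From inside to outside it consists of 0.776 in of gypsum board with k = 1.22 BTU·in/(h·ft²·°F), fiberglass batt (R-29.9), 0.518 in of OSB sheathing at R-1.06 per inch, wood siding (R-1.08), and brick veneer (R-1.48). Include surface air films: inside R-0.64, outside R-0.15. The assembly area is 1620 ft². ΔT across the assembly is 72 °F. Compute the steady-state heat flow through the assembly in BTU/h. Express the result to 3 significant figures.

0.776/1.22 = 0.6361
0.518 × 1.06 = 0.5491
R_total = 0.64 + 0.6361 + 29.9 + 0.5491 + 1.08 + 1.48 + 0.15 = 34.44 ft²·°F·h/BTU
Q = A·ΔT/R = 1620 × 72 / 34.44 = 3387 BTU/h

3390 BTU/h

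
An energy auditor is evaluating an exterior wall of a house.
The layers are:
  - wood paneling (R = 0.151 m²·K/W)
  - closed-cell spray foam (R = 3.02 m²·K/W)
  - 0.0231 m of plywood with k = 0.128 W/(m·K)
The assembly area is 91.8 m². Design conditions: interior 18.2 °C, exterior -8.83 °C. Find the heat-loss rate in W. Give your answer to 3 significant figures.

0.0231/0.128 = 0.1805
R_total = 0.151 + 3.02 + 0.1805 = 3.351 m²·K/W
Q = A·ΔT/R = 91.8 × (18.2 − (-8.83)) / 3.351 = 740.4 W

740 W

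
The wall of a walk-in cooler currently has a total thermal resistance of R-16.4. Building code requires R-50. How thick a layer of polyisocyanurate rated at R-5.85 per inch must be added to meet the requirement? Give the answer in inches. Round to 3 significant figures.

5.74 in

ΔR = 50 − 16.4 = 33.6 ft²·°F·h/BTU
L = ΔR / (R/in) = 33.6/5.85 = 5.744 in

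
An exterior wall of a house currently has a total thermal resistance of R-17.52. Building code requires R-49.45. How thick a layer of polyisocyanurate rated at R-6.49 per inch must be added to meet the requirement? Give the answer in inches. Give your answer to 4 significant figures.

ΔR = 49.45 − 17.52 = 31.93 ft²·°F·h/BTU
L = ΔR / (R/in) = 31.93/6.49 = 4.9199 in

4.920 in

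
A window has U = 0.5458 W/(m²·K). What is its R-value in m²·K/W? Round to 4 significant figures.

1.832 m²·K/W

R = 1/U = 1/0.5458 = 1.8322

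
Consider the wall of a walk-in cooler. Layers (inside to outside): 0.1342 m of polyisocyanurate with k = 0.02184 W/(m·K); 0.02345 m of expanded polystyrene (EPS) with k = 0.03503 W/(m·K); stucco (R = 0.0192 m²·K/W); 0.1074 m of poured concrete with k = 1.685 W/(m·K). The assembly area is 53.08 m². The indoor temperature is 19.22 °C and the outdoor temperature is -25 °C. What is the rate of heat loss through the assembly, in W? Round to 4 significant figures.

0.1342/0.02184 = 6.1447
0.02345/0.03503 = 0.66943
0.1074/1.685 = 0.063739
R_total = 6.1447 + 0.66943 + 0.0192 + 0.063739 = 6.8971 m²·K/W
Q = A·ΔT/R = 53.08 × (19.22 − (-25)) / 6.8971 = 340.32 W

340.3 W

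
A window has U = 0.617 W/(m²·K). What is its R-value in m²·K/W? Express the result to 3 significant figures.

1.62 m²·K/W

R = 1/U = 1/0.617 = 1.621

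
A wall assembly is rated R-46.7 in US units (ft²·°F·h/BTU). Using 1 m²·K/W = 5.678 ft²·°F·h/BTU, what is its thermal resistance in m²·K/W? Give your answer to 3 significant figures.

8.22 m²·K/W

R_SI = 46.7/5.678 = 8.225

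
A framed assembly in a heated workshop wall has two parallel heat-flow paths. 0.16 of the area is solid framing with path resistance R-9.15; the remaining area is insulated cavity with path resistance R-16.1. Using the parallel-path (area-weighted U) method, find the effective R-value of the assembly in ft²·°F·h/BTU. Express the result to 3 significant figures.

U_eff = 0.84/16.1 + 0.16/9.15 = 0.05217 + 0.01749 = 0.06966
R_eff = 1/U_eff = 14.36 ft²·°F·h/BTU

14.4 ft²·°F·h/BTU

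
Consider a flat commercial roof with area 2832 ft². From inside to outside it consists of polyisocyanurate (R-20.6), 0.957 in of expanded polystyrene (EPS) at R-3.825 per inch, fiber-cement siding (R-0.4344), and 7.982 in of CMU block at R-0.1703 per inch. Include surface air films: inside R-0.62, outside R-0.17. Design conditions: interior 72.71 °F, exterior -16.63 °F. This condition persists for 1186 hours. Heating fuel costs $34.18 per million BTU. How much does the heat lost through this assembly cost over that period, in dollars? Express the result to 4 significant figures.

0.957 × 3.825 = 3.6605
7.982 × 0.1703 = 1.3593
R_total = 0.62 + 20.6 + 3.6605 + 0.4344 + 1.3593 + 0.17 = 26.844 ft²·°F·h/BTU
Q = 2832 × (72.71 − (-16.63)) / 26.844 = 9425.1 BTU/h
E = 9425.1 × 1186 = 11178000 BTU
Cost = 11178000/10⁶ × 34.18 = $382.07

382.1 dollars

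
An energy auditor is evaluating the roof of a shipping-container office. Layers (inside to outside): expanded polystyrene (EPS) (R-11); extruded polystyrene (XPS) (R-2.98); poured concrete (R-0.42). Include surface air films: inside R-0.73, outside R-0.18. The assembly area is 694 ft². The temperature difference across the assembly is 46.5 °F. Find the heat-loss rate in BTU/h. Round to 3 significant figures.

R_total = 0.73 + 11 + 2.98 + 0.42 + 0.18 = 15.31 ft²·°F·h/BTU
Q = A·ΔT/R = 694 × 46.5 / 15.31 = 2108 BTU/h

2110 BTU/h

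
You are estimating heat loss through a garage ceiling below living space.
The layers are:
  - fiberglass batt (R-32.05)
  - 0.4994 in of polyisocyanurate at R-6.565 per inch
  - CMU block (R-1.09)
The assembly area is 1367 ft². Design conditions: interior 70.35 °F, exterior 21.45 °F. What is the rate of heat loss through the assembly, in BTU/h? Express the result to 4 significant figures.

0.4994 × 6.565 = 3.2786
R_total = 32.05 + 3.2786 + 1.09 = 36.419 ft²·°F·h/BTU
Q = A·ΔT/R = 1367 × (70.35 − 21.45) / 36.419 = 1835.5 BTU/h

1836 BTU/h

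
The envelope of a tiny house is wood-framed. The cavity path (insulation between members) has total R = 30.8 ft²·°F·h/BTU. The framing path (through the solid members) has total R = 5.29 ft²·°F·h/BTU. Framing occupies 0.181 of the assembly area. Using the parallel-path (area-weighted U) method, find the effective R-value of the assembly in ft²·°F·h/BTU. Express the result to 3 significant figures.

16.4 ft²·°F·h/BTU

U_eff = 0.819/30.8 + 0.181/5.29 = 0.02659 + 0.03422 = 0.06081
R_eff = 1/U_eff = 16.45 ft²·°F·h/BTU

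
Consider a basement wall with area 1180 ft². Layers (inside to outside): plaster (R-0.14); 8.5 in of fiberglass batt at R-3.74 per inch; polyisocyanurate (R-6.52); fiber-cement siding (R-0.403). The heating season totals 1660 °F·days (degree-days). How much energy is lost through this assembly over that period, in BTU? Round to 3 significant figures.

8.5 × 3.74 = 31.79
R_total = 0.14 + 31.79 + 6.52 + 0.403 = 38.85 ft²·°F·h/BTU
E = A × HDD × 24 / R = 1180 × 1660 × 24 / 38.85 = 1210000 BTU

1210000 BTU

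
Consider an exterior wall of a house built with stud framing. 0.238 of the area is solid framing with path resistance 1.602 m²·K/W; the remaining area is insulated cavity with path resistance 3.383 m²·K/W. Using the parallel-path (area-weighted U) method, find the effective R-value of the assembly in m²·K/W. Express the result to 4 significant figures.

2.675 m²·K/W

U_eff = 0.762/3.383 + 0.238/1.602 = 0.22524 + 0.14856 = 0.37381
R_eff = 1/U_eff = 2.6752 m²·K/W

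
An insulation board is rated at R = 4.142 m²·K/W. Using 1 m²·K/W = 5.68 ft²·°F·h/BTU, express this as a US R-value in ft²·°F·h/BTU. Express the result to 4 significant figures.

23.53 ft²·°F·h/BTU

R_US = 4.142 × 5.68 = 23.527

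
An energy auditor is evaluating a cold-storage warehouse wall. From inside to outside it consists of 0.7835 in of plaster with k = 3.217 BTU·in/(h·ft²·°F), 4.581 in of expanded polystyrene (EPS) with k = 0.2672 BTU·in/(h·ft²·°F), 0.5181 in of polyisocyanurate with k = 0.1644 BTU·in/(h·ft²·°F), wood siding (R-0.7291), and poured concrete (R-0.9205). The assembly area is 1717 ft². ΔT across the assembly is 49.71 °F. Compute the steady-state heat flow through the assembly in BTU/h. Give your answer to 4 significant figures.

0.7835/3.217 = 0.24355
4.581/0.2672 = 17.144
0.5181/0.1644 = 3.1515
R_total = 0.24355 + 17.144 + 3.1515 + 0.7291 + 0.9205 = 22.189 ft²·°F·h/BTU
Q = A·ΔT/R = 1717 × 49.71 / 22.189 = 3846.6 BTU/h

3847 BTU/h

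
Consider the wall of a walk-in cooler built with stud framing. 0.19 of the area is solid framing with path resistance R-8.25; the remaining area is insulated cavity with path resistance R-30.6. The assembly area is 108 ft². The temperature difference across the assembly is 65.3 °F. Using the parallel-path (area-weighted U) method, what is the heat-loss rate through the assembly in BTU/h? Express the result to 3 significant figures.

349 BTU/h

U_eff = 0.81/30.6 + 0.19/8.25 = 0.02647 + 0.02303 = 0.0495
R_eff = 1/U_eff = 20.2 ft²·°F·h/BTU
Q = 108 × 65.3 / 20.2 = 349.1 BTU/h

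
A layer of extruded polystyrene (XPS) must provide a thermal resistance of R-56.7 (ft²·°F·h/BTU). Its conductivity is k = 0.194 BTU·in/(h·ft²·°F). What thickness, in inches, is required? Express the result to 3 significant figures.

11.0 in

L = R × k = 56.7 × 0.194 = 11 in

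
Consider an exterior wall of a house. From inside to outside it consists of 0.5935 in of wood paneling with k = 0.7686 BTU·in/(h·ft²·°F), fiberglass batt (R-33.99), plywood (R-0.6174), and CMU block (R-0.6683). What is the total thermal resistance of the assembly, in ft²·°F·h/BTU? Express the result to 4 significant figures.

36.05 ft²·°F·h/BTU

0.5935/0.7686 = 0.77218
R_total = 0.77218 + 33.99 + 0.6174 + 0.6683 = 36.048 ft²·°F·h/BTU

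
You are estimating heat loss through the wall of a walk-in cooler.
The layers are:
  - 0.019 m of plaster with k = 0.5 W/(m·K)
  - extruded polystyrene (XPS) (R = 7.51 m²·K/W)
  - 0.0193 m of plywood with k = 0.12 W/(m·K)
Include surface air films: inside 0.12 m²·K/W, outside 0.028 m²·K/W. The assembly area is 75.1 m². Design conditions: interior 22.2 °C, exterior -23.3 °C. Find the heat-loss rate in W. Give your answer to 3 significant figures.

435 W

0.019/0.5 = 0.038
0.0193/0.12 = 0.1608
R_total = 0.12 + 0.038 + 7.51 + 0.1608 + 0.028 = 7.857 m²·K/W
Q = A·ΔT/R = 75.1 × (22.2 − (-23.3)) / 7.857 = 434.9 W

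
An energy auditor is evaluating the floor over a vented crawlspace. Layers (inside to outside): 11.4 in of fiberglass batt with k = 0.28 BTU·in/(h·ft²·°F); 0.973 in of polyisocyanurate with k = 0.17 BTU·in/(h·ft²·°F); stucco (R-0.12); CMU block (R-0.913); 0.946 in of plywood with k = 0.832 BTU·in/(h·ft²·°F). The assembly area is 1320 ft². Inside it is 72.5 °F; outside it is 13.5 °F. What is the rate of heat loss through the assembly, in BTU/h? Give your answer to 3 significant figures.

11.4/0.28 = 40.71
0.973/0.17 = 5.724
0.946/0.832 = 1.137
R_total = 40.71 + 5.724 + 0.12 + 0.913 + 1.137 = 48.61 ft²·°F·h/BTU
Q = A·ΔT/R = 1320 × (72.5 − 13.5) / 48.61 = 1602 BTU/h

1600 BTU/h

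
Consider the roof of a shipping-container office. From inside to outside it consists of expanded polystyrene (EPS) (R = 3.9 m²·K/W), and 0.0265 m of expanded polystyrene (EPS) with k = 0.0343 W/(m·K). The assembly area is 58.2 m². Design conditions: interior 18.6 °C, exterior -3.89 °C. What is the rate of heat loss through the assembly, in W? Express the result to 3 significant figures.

0.0265/0.0343 = 0.7726
R_total = 3.9 + 0.7726 = 4.673 m²·K/W
Q = A·ΔT/R = 58.2 × (18.6 − (-3.89)) / 4.673 = 280.1 W

280 W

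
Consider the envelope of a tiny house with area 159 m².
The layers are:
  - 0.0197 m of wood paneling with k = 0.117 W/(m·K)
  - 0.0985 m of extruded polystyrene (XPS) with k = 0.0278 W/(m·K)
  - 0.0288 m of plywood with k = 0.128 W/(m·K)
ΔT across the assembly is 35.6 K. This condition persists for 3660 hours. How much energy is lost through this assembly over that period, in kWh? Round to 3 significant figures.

5260 kWh

0.0197/0.117 = 0.1684
0.0985/0.0278 = 3.543
0.0288/0.128 = 0.225
R_total = 0.1684 + 3.543 + 0.225 = 3.937 m²·K/W
Q = 159 × 35.6 / 3.937 = 1438 W
E = 1438 W × 3660 h / 1000 = 5263 kWh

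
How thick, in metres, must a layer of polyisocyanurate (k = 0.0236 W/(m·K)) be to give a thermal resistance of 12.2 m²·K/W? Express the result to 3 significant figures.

0.288 m

L = R·k = 12.2 × 0.0236 = 0.2879 m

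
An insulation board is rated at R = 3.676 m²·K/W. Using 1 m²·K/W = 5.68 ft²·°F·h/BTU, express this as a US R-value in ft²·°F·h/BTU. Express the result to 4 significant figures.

R_US = 3.676 × 5.68 = 20.88

20.88 ft²·°F·h/BTU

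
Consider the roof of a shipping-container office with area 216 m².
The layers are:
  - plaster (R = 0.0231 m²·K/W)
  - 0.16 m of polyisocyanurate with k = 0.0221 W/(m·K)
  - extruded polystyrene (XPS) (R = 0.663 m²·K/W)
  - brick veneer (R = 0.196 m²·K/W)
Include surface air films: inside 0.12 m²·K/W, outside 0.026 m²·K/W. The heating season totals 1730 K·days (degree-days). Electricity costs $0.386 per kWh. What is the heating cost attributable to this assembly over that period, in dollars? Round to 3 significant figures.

419 dollars

0.16/0.0221 = 7.24
R_total = 0.12 + 0.0231 + 7.24 + 0.663 + 0.196 + 0.026 = 8.268 m²·K/W
E = A × HDD × 24 / R / 1000 = 216 × 1730 × 24 / 8.268 / 1000 = 1085 kWh
Cost = 1085 × 0.386 = $418.7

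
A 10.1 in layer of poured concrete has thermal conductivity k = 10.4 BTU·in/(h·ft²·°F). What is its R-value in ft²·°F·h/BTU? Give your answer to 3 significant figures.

0.971 ft²·°F·h/BTU

R = L/k = 10.1/10.4 = 0.9712 ft²·°F·h/BTU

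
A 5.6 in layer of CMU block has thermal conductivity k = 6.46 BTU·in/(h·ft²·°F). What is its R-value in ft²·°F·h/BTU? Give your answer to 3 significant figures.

0.867 ft²·°F·h/BTU

R = L/k = 5.6/6.46 = 0.8669 ft²·°F·h/BTU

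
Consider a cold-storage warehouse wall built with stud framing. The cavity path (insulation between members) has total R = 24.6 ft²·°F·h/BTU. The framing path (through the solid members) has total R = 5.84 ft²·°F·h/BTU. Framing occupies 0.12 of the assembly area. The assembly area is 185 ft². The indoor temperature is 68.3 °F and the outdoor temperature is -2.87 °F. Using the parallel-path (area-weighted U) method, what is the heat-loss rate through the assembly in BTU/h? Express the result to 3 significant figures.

U_eff = 0.88/24.6 + 0.12/5.84 = 0.03577 + 0.02055 = 0.05632
R_eff = 1/U_eff = 17.76 ft²·°F·h/BTU
Q = 185 × (68.3 − (-2.87)) / 17.76 = 741.5 BTU/h

742 BTU/h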